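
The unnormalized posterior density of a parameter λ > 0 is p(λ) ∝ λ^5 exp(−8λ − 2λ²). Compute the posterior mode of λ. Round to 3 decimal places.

λ̂_MAP = 0.500

ℓ'(λ) = 5/λ − 8 − 4λ. Setting this to zero and multiplying by λ: 4λ² + 8λ − 5 = 0.
λ = (−8 + √(8² + 4·4·5)) / (2·4) = (−8 + √144) / 8 = (−8 + 12)/8 = 1/2.
ℓ''(λ) = −5/λ² − 4 < 0, confirming a maximum.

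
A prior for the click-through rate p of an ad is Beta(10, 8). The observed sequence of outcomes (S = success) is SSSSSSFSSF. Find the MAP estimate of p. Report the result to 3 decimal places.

p̂_MAP = 0.654

Prior: Beta(10, 8).
Data: 8 successes in 10 trials (from the sequence). The binomial likelihood contributes p^8(1−p)^2, so the posterior is Beta(10+8, 8+2) = Beta(18, 10).
For Beta(a, b) with a, b > 1 the mode is (a−1)/(a+b−2) = 17/26 ≈ 0.654.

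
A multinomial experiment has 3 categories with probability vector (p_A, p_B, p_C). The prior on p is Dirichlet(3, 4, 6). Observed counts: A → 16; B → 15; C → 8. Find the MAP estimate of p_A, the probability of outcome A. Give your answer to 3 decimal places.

The posterior is Dirichlet(αᵢ + nᵢ) = Dirichlet(19, 19, 14).
For a Dirichlet(a₁,…,a_K) with all aᵢ > 1, the mode has j-th component (aⱼ − 1)/(Σaᵢ − K).
Here Σaᵢ = 52 and K = 3, so p_A = (19 − 1)/(52 − 3) = 18/49 ≈ 0.367.

MAP estimate of p_A = 0.367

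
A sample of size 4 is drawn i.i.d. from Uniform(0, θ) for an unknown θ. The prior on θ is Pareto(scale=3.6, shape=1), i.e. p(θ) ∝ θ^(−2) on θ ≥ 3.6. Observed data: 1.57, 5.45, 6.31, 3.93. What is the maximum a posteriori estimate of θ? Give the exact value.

The Uniform(0, θ) likelihood is θ^(−n) for θ ≥ max(xᵢ), zero otherwise. Here max(xᵢ) = 6.31.
Posterior ∝ θ^(−2) · θ^(−4) = θ^(−6) on θ ≥ max(3.6, 6.31) = 6.31.
This density is strictly decreasing in θ, so the posterior mode lies at the lower boundary of the support.

θ̂_MAP = 6.31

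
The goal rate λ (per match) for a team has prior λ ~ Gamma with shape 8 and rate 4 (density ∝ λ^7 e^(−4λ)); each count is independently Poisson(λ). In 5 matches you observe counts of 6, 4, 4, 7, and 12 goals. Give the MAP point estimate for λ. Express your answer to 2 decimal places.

Σxᵢ = 6+4+4+7+12 = 33, with n = 5.
Posterior ∝ λ^7e^(−4λ) · λ^33e^(−5λ) = λ^40e^(−9λ), i.e. Gamma(shape=41, rate=9).
The mode of a Gamma(a, b) with a ≥ 1 (shape–rate) is (a−1)/b = 40/9 ≈ 4.44.

λ̂_MAP = 4.44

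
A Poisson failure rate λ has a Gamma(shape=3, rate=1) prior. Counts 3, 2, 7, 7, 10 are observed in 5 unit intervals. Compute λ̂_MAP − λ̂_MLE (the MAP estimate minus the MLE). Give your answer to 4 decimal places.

MAP − MLE = -0.6333

Σxᵢ = 29. Posterior is Gamma(32, 6); MAP = (32−1)/6 = 31/6 ≈ 5.16667.
MLE = x̄ = 29/5 ≈ 5.80000.
Difference = 31/6 − 29/5 = -19/30 ≈ -0.6333.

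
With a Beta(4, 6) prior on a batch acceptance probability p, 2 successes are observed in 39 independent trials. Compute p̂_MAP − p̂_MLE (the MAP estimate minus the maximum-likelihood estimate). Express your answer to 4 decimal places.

Posterior is Beta(6, 43); MAP = (6−1)/(49−2) = 5/47 ≈ 0.10638.
MLE ignores the prior: p̂_MLE = k/n = 2/39 ≈ 0.05128.
Difference = 5/47 − 2/39 = 101/1833 ≈ 0.0551.

MAP − MLE = 0.0551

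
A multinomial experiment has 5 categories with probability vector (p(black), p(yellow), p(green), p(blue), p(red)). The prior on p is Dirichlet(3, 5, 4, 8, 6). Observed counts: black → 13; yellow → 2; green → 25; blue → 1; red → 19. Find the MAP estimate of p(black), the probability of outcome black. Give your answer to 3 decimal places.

The posterior is Dirichlet(αᵢ + nᵢ) = Dirichlet(16, 7, 29, 9, 25).
For a Dirichlet(a₁,…,a_K) with all aᵢ > 1, the mode has j-th component (aⱼ − 1)/(Σaᵢ − K).
Here Σaᵢ = 86 and K = 5, so p(black) = (16 − 1)/(86 − 5) = 15/81 ≈ 0.185.

MAP estimate of p(black) = 0.185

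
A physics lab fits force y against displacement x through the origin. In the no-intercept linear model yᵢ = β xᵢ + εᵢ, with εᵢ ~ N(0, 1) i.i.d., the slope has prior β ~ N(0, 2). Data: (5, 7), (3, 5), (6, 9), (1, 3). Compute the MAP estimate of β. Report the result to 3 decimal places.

β̂_MAP = 1.497

log p(β | y) = −Σ(yᵢ − βxᵢ)²/(2·1) − β²/(2·2) + const.
Setting the derivative to zero: Σxᵢ(yᵢ − βxᵢ)/1 − β/2 = 0, so β = Σxᵢyᵢ / (Σxᵢ² + σ²/τ²).
Σxᵢyᵢ = 5·7 + 3·5 + 6·9 + 1·3 = 107; Σxᵢ² = 71; σ²/τ² = 0.5.
β̂_MAP = 107 / (71 + 0.5) = 107/71.5 ≈ 1.497.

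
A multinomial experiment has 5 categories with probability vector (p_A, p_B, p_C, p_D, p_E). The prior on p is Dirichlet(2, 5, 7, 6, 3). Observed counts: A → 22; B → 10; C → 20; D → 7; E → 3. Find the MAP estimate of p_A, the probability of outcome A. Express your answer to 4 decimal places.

MAP estimate of p_A = 0.2875

The posterior is Dirichlet(αᵢ + nᵢ) = Dirichlet(24, 15, 27, 13, 6).
For a Dirichlet(a₁,…,a_K) with all aᵢ > 1, the mode has j-th component (aⱼ − 1)/(Σaᵢ − K).
Here Σaᵢ = 85 and K = 5, so p_A = (24 − 1)/(85 − 5) = 23/80 ≈ 0.2875.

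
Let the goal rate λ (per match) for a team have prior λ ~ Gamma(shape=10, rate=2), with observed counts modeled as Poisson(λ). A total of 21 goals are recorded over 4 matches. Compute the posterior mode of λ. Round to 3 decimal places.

Σxᵢ = 21, n = 4.
Posterior ∝ λ^9e^(−2λ) · λ^21e^(−4λ) = λ^30e^(−6λ), i.e. Gamma(shape=31, rate=6).
The mode of a Gamma(a, b) with a ≥ 1 (shape–rate) is (a−1)/b = 30/6 ≈ 5.000.

λ̂_MAP = 5.000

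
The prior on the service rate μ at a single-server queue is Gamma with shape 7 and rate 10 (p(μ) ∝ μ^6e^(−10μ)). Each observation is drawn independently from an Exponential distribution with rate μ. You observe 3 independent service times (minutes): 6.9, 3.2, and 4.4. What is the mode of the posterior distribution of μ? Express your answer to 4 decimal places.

μ̂_MAP = 0.3673

The Exponential(rate=μ) likelihood is ∝ μ^n e^(−μΣtᵢ). Here n = 3 and Σtᵢ = 6.9 + 3.2 + 4.4 = 14.5.
Posterior ∝ μ^6e^(−10μ) · μ^3e^(−14.5μ) = μ^9e^(−24.5μ), i.e. Gamma(10, 24.5).
Mode = (a−1)/b = 9/24.5 ≈ 0.3673.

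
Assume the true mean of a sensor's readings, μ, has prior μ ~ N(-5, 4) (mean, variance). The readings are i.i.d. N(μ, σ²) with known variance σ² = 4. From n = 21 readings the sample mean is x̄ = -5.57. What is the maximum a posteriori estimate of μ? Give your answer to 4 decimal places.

n = 21, x̄ = -5.57.
For a Normal prior and Normal likelihood with known variance, the posterior is Normal; its mode equals its mean, the precision-weighted average.
Prior precision 1/σ₀² = 1/4 = 0.25; data precision n/σ² = 21/4 = 5.25.
μ̂ = (0.25·(-5) + 5.25·(-5.57)) / (0.25 + 5.25) = (-30.4925)/5.5 = -12197/2200 ≈ -5.5441.

μ̂_MAP = -5.5441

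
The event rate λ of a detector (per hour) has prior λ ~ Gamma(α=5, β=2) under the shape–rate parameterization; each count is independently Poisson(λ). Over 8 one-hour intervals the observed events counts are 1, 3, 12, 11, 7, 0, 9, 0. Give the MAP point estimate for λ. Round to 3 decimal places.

λ̂_MAP = 4.700

Σxᵢ = 1+3+12+11+7+0+9+0 = 43, with n = 8.
Posterior ∝ λ^4e^(−2λ) · λ^43e^(−8λ) = λ^47e^(−10λ), i.e. Gamma(shape=48, rate=10).
The mode of a Gamma(a, b) with a ≥ 1 (shape–rate) is (a−1)/b = 47/10 ≈ 4.700.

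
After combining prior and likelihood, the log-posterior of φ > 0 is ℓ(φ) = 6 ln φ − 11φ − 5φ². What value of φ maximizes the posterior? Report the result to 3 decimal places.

ℓ'(φ) = 6/φ − 11 − 10φ. Setting this to zero and multiplying by φ: 10φ² + 11φ − 6 = 0.
φ = (−11 + √(11² + 4·10·6)) / (2·10) = (−11 + √361) / 20 = (−11 + 19)/20 = 2/5.
ℓ''(φ) = −6/φ² − 10 < 0, confirming a maximum.

φ̂_MAP = 0.400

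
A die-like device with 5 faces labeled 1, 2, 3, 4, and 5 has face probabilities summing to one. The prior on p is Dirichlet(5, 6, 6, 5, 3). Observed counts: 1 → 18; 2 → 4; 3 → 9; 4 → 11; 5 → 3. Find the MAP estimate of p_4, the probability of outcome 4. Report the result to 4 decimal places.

The posterior is Dirichlet(αᵢ + nᵢ) = Dirichlet(23, 10, 15, 16, 6).
For a Dirichlet(a₁,…,a_K) with all aᵢ > 1, the mode has j-th component (aⱼ − 1)/(Σaᵢ − K).
Here Σaᵢ = 70 and K = 5, so p_4 = (16 − 1)/(70 − 5) = 15/65 ≈ 0.2308.

MAP estimate: 0.2308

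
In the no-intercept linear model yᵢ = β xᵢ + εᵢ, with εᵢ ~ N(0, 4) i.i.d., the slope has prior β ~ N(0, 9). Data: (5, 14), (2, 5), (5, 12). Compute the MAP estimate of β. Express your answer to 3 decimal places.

β̂_MAP = 2.571

log p(β | y) = −Σ(yᵢ − βxᵢ)²/(2·4) − β²/(2·9) + const.
Setting the derivative to zero: Σxᵢ(yᵢ − βxᵢ)/4 − β/9 = 0, so β = Σxᵢyᵢ / (Σxᵢ² + σ²/τ²).
Σxᵢyᵢ = 5·14 + 2·5 + 5·12 = 140; Σxᵢ² = 54; σ²/τ² = 4/9.
β̂_MAP = 140 / (54 + 4/9) = 140/(490/9) = 18/7 ≈ 2.571.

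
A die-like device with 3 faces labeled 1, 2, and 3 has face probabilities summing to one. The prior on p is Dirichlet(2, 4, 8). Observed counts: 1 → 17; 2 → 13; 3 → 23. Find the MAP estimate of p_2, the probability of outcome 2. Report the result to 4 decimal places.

The posterior is Dirichlet(αᵢ + nᵢ) = Dirichlet(19, 17, 31).
For a Dirichlet(a₁,…,a_K) with all aᵢ > 1, the mode has j-th component (aⱼ − 1)/(Σaᵢ − K).
Here Σaᵢ = 67 and K = 3, so p_2 = (17 − 1)/(67 − 3) = 16/64 ≈ 0.2500.

MAP estimate: 0.2500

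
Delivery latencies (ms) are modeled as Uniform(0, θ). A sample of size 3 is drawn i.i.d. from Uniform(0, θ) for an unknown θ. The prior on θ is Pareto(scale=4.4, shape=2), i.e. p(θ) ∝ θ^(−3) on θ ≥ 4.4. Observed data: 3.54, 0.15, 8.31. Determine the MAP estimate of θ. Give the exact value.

θ̂_MAP = 8.31

The Uniform(0, θ) likelihood is θ^(−n) for θ ≥ max(xᵢ), zero otherwise. Here max(xᵢ) = 8.31.
Posterior ∝ θ^(−3) · θ^(−3) = θ^(−6) on θ ≥ max(4.4, 8.31) = 8.31.
This density is strictly decreasing in θ, so the posterior mode lies at the lower boundary of the support.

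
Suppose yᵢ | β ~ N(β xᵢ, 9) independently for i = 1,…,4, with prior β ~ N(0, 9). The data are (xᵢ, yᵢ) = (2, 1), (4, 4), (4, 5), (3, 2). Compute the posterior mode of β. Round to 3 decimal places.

log p(β | y) = −Σ(yᵢ − βxᵢ)²/(2·9) − β²/(2·9) + const.
Setting the derivative to zero: Σxᵢ(yᵢ − βxᵢ)/9 − β/9 = 0, so β = Σxᵢyᵢ / (Σxᵢ² + σ²/τ²).
Σxᵢyᵢ = 2·1 + 4·4 + 4·5 + 3·2 = 44; Σxᵢ² = 45; σ²/τ² = 1.
β̂_MAP = 44 / (45 + 1) = 44/46 ≈ 0.957.

β̂_MAP = 0.957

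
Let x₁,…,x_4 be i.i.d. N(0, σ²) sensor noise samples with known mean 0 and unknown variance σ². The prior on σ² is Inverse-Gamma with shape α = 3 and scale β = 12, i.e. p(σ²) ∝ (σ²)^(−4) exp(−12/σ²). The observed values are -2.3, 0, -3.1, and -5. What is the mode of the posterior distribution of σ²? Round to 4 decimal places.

σ̂²_MAP = 5.3250

Sum of squared deviations about the known mean: SS = (-2.3−0)² + (0−0)² + (-3.1−0)² + (-5−0)² = 39.9.
The Normal likelihood contributes (σ²)^(−n/2) exp(−SS/(2σ²)), so the posterior is Inverse-Gamma(α + n/2, β + SS/2) = Inverse-Gamma(5, 31.95).
The mode of Inverse-Gamma(a, b) is b/(a+1) = 31.95/6 ≈ 5.3250.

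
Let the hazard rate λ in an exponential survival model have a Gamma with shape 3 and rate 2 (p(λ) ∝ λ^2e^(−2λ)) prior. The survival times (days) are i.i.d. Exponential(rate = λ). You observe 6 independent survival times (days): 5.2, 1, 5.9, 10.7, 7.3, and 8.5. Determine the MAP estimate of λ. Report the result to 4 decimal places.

The Exponential(rate=λ) likelihood is ∝ λ^n e^(−λΣtᵢ). Here n = 6 and Σtᵢ = 5.2 + 1 + 5.9 + 10.7 + 7.3 + 8.5 = 38.6.
Posterior ∝ λ^2e^(−2λ) · λ^6e^(−38.6λ) = λ^8e^(−40.6λ), i.e. Gamma(9, 40.6).
Mode = (a−1)/b = 8/40.6 ≈ 0.1970.

λ̂_MAP = 0.1970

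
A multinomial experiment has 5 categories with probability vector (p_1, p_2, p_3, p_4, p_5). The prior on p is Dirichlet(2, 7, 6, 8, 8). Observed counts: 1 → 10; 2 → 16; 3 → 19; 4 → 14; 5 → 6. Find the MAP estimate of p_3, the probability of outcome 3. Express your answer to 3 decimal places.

The posterior is Dirichlet(αᵢ + nᵢ) = Dirichlet(12, 23, 25, 22, 14).
For a Dirichlet(a₁,…,a_K) with all aᵢ > 1, the mode has j-th component (aⱼ − 1)/(Σaᵢ − K).
Here Σaᵢ = 96 and K = 5, so p_3 = (25 − 1)/(96 − 5) = 24/91 ≈ 0.264.

MAP estimate: 0.264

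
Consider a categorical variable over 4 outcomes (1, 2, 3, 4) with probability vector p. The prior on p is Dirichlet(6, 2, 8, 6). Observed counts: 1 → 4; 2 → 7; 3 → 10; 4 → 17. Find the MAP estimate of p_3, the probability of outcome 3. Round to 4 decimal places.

MAP estimate: 0.3036

The posterior is Dirichlet(αᵢ + nᵢ) = Dirichlet(10, 9, 18, 23).
For a Dirichlet(a₁,…,a_K) with all aᵢ > 1, the mode has j-th component (aⱼ − 1)/(Σaᵢ − K).
Here Σaᵢ = 60 and K = 4, so p_3 = (18 − 1)/(60 − 4) = 17/56 ≈ 0.3036.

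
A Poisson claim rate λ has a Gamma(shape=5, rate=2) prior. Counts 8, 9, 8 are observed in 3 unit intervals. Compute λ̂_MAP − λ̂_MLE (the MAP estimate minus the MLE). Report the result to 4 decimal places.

MAP − MLE = -2.5333

Σxᵢ = 25. Posterior is Gamma(30, 5); MAP = (30−1)/5 = 29/5 ≈ 5.80000.
MLE = x̄ = 25/3 ≈ 8.33333.
Difference = 29/5 − 25/3 = -38/15 ≈ -2.5333.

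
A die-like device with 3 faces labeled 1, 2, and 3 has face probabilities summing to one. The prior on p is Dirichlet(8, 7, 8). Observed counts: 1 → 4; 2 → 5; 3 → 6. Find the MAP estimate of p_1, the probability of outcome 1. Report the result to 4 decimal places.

MAP estimate: 0.3143

The posterior is Dirichlet(αᵢ + nᵢ) = Dirichlet(12, 12, 14).
For a Dirichlet(a₁,…,a_K) with all aᵢ > 1, the mode has j-th component (aⱼ − 1)/(Σaᵢ − K).
Here Σaᵢ = 38 and K = 3, so p_1 = (12 − 1)/(38 − 3) = 11/35 ≈ 0.3143.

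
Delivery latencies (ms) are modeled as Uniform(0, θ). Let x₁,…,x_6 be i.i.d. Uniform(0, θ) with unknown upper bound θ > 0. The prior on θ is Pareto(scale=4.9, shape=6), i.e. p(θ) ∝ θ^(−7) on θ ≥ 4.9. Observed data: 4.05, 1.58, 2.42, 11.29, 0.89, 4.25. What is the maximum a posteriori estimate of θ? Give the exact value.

θ̂_MAP = 11.29

The Uniform(0, θ) likelihood is θ^(−n) for θ ≥ max(xᵢ), zero otherwise. Here max(xᵢ) = 11.29.
Posterior ∝ θ^(−7) · θ^(−6) = θ^(−13) on θ ≥ max(4.9, 11.29) = 11.29.
This density is strictly decreasing in θ, so the posterior mode lies at the lower boundary of the support.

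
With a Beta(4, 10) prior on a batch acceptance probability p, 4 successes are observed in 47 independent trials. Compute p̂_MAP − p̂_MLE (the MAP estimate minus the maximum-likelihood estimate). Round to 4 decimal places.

Posterior is Beta(8, 53); MAP = (8−1)/(61−2) = 7/59 ≈ 0.11864.
MLE ignores the prior: p̂_MLE = k/n = 4/47 ≈ 0.08511.
Difference = 7/59 − 4/47 = 93/2773 ≈ 0.0335.

MAP − MLE = 0.0335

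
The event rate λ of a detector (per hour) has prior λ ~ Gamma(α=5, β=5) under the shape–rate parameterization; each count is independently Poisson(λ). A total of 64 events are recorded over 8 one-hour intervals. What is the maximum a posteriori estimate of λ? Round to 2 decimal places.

Σxᵢ = 64, n = 8.
Posterior ∝ λ^4e^(−5λ) · λ^64e^(−8λ) = λ^68e^(−13λ), i.e. Gamma(shape=69, rate=13).
The mode of a Gamma(a, b) with a ≥ 1 (shape–rate) is (a−1)/b = 68/13 ≈ 5.23.

λ̂_MAP = 5.23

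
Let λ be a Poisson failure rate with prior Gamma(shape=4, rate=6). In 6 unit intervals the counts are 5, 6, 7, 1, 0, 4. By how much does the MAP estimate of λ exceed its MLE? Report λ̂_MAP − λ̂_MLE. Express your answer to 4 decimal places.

Σxᵢ = 23. Posterior is Gamma(27, 12); MAP = (27−1)/12 = 26/12 ≈ 2.16667.
MLE = x̄ = 23/6 ≈ 3.83333.
Difference = 26/12 − 23/6 = -5/3 ≈ -1.6667.

MAP − MLE = -1.6667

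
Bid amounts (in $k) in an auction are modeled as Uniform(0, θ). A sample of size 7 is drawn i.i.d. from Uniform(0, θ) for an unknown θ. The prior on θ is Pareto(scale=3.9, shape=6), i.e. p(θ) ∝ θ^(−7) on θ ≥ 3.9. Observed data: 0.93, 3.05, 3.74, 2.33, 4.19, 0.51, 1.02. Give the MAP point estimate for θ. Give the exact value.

θ̂_MAP = 4.19

The Uniform(0, θ) likelihood is θ^(−n) for θ ≥ max(xᵢ), zero otherwise. Here max(xᵢ) = 4.19.
Posterior ∝ θ^(−7) · θ^(−7) = θ^(−14) on θ ≥ max(3.9, 4.19) = 4.19.
This density is strictly decreasing in θ, so the posterior mode lies at the lower boundary of the support.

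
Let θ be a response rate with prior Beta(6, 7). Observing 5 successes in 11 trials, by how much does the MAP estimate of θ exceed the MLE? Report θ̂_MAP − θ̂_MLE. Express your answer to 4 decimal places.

MAP − MLE = 0.0000

Posterior is Beta(11, 13); MAP = (11−1)/(24−2) = 10/22 ≈ 0.45455.
MLE ignores the prior: θ̂_MLE = k/n = 5/11 ≈ 0.45455.
Difference = 10/22 − 5/11 = 0 ≈ 0.0000.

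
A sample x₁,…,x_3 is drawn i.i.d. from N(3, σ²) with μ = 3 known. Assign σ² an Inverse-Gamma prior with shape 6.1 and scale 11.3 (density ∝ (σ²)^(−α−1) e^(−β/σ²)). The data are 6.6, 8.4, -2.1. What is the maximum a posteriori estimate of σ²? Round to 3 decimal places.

σ̂²_MAP = 5.275

Sum of squared deviations about the known mean: SS = (6.6−3)² + (8.4−3)² + (-2.1−3)² = 68.13.
The Normal likelihood contributes (σ²)^(−n/2) exp(−SS/(2σ²)), so the posterior is Inverse-Gamma(α + n/2, β + SS/2) = Inverse-Gamma(7.6, 45.365).
The mode of Inverse-Gamma(a, b) is b/(a+1) = 45.365/8.6 ≈ 5.275.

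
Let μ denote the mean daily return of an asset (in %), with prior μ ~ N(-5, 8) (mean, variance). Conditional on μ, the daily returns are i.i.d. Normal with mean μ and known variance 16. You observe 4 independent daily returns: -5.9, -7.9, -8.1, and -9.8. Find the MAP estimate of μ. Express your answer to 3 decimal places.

n = 4; x̄ = ((-5.9) + (-7.9) + (-8.1) + (-9.8))/4 = -31.7/4 = -7.925.
For a Normal prior and Normal likelihood with known variance, the posterior is Normal; its mode equals its mean, the precision-weighted average.
Prior precision 1/σ₀² = 1/8 = 0.125; data precision n/σ² = 4/16 = 0.25.
μ̂ = (0.125·(-5) + 0.25·(-7.925)) / (0.125 + 0.25) = (-2.60625)/0.375 = -6.950.

μ̂_MAP = -6.950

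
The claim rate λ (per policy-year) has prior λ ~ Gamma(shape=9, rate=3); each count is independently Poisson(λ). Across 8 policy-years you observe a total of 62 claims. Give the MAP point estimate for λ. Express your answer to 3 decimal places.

Σxᵢ = 62, n = 8.
Posterior ∝ λ^8e^(−3λ) · λ^62e^(−8λ) = λ^70e^(−11λ), i.e. Gamma(shape=71, rate=11).
The mode of a Gamma(a, b) with a ≥ 1 (shape–rate) is (a−1)/b = 70/11 ≈ 6.364.

λ̂_MAP = 6.364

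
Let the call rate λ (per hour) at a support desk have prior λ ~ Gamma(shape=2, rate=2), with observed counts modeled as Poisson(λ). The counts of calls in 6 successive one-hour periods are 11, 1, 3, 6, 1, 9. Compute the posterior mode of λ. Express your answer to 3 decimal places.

Σxᵢ = 11+1+3+6+1+9 = 31, with n = 6.
Posterior ∝ λe^(−2λ) · λ^31e^(−6λ) = λ^32e^(−8λ), i.e. Gamma(shape=33, rate=8).
The mode of a Gamma(a, b) with a ≥ 1 (shape–rate) is (a−1)/b = 32/8 ≈ 4.000.

λ̂_MAP = 4.000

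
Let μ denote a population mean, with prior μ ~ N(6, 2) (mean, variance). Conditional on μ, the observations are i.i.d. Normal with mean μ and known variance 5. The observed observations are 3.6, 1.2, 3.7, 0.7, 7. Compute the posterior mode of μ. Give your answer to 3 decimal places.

n = 5; x̄ = (3.6 + 1.2 + 3.7 + 0.7 + 7)/5 = 16.2/5 = 3.24.
For a Normal prior and Normal likelihood with known variance, the posterior is Normal; its mode equals its mean, the precision-weighted average.
Prior precision 1/σ₀² = 1/2 = 0.5; data precision n/σ² = 5/5 = 1.
μ̂ = (0.5·6 + 1·3.24) / (0.5 + 1) = 6.24/1.5 = 4.160.

μ̂_MAP = 4.160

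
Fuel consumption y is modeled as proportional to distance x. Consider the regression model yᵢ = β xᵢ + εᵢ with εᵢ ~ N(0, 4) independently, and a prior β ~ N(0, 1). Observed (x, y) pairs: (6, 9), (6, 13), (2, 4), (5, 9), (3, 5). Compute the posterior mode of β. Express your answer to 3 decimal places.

β̂_MAP = 1.754

log p(β | y) = −Σ(yᵢ − βxᵢ)²/(2·4) − β²/(2·1) + const.
Setting the derivative to zero: Σxᵢ(yᵢ − βxᵢ)/4 − β/1 = 0, so β = Σxᵢyᵢ / (Σxᵢ² + σ²/τ²).
Σxᵢyᵢ = 6·9 + 6·13 + 2·4 + 5·9 + 3·5 = 200; Σxᵢ² = 110; σ²/τ² = 4.
β̂_MAP = 200 / (110 + 4) = 200/114 ≈ 1.754.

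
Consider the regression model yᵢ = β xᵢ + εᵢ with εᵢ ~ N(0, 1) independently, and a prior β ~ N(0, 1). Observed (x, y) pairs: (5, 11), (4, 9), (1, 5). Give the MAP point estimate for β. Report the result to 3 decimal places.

β̂_MAP = 2.233

log p(β | y) = −Σ(yᵢ − βxᵢ)²/(2·1) − β²/(2·1) + const.
Setting the derivative to zero: Σxᵢ(yᵢ − βxᵢ)/1 − β/1 = 0, so β = Σxᵢyᵢ / (Σxᵢ² + σ²/τ²).
Σxᵢyᵢ = 5·11 + 4·9 + 1·5 = 96; Σxᵢ² = 42; σ²/τ² = 1.
β̂_MAP = 96 / (42 + 1) = 96/43 ≈ 2.233.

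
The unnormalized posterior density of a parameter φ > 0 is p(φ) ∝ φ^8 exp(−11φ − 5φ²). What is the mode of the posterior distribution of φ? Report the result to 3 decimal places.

φ̂_MAP = 0.500

ℓ'(φ) = 8/φ − 11 − 10φ. Setting this to zero and multiplying by φ: 10φ² + 11φ − 8 = 0.
φ = (−11 + √(11² + 4·10·8)) / (2·10) = (−11 + √441) / 20 = (−11 + 21)/20 = 1/2.
ℓ''(φ) = −8/φ² − 10 < 0, confirming a maximum.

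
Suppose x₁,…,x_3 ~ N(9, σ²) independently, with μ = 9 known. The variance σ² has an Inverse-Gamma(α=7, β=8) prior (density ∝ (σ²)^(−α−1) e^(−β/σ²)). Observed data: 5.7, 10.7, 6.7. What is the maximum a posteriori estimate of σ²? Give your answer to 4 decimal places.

σ̂²_MAP = 1.8458

Sum of squared deviations about the known mean: SS = (5.7−9)² + (10.7−9)² + (6.7−9)² = 19.07.
The Normal likelihood contributes (σ²)^(−n/2) exp(−SS/(2σ²)), so the posterior is Inverse-Gamma(α + n/2, β + SS/2) = Inverse-Gamma(8.5, 17.535).
The mode of Inverse-Gamma(a, b) is b/(a+1) = 17.535/9.5 ≈ 1.8458.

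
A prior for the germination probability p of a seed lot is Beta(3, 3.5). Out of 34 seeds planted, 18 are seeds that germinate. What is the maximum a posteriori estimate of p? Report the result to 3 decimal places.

p̂_MAP = 0.519

Prior: Beta(3, 3.5).
Data: 18 successes in 34 trials. The binomial likelihood contributes p^18(1−p)^16, so the posterior is Beta(3+18, 3.5+16) = Beta(21, 19.5).
For Beta(a, b) with a, b > 1 the mode is (a−1)/(a+b−2) = 20/38.5 ≈ 0.519.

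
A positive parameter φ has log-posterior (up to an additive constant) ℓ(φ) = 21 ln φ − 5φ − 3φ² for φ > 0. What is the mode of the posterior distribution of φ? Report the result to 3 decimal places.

φ̂_MAP = 1.500

ℓ'(φ) = 21/φ − 5 − 6φ. Setting this to zero and multiplying by φ: 6φ² + 5φ − 21 = 0.
φ = (−5 + √(5² + 4·6·21)) / (2·6) = (−5 + √529) / 12 = (−5 + 23)/12 = 3/2.
ℓ''(φ) = −21/φ² − 6 < 0, confirming a maximum.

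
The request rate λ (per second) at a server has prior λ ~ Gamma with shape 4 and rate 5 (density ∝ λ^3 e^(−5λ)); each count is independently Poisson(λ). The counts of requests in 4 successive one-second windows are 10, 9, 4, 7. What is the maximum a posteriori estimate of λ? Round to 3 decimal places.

λ̂_MAP = 3.667

Σxᵢ = 10+9+4+7 = 30, with n = 4.
Posterior ∝ λ^3e^(−5λ) · λ^30e^(−4λ) = λ^33e^(−9λ), i.e. Gamma(shape=34, rate=9).
The mode of a Gamma(a, b) with a ≥ 1 (shape–rate) is (a−1)/b = 33/9 ≈ 3.667.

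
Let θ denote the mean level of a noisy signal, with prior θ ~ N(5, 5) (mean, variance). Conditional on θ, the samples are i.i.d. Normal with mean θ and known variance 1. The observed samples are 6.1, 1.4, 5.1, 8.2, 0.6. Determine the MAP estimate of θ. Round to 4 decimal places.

n = 5; x̄ = (6.1 + 1.4 + 5.1 + 8.2 + 0.6)/5 = 21.4/5 = 4.28.
For a Normal prior and Normal likelihood with known variance, the posterior is Normal; its mode equals its mean, the precision-weighted average.
Prior precision 1/σ₀² = 1/5 = 0.2; data precision n/σ² = 5/1 = 5.
θ̂ = (0.2·5 + 5·4.28) / (0.2 + 5) = 22.4/5.2 = 56/13 ≈ 4.3077.

θ̂_MAP = 4.3077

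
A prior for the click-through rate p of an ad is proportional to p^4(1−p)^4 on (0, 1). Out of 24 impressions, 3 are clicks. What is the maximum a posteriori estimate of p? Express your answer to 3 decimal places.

The prior density ∝ p^4(1−p)^4 is the kernel of Beta(5, 5).
Data: 3 successes in 24 trials. The binomial likelihood contributes p^3(1−p)^21, so the posterior is Beta(5+3, 5+21) = Beta(8, 26).
For Beta(a, b) with a, b > 1 the mode is (a−1)/(a+b−2) = 7/32 ≈ 0.219.

p̂_MAP = 0.219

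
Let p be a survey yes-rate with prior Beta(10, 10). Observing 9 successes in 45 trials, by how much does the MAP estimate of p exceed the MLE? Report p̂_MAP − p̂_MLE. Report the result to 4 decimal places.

Posterior is Beta(19, 46); MAP = (19−1)/(65−2) = 18/63 ≈ 0.28571.
MLE ignores the prior: p̂_MLE = k/n = 9/45 ≈ 0.20000.
Difference = 18/63 − 9/45 = 3/35 ≈ 0.0857.

MAP − MLE = 0.0857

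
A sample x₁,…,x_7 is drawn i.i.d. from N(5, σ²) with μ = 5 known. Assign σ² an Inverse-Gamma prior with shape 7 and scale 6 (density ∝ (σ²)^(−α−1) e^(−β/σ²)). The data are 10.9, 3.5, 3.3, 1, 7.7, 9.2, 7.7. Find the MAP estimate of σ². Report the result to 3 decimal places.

Sum of squared deviations about the known mean: SS = (10.9−5)² + (3.5−5)² + (3.3−5)² + (1−5)² + (7.7−5)² + (9.2−5)² + (7.7−5)² = 88.17.
The Normal likelihood contributes (σ²)^(−n/2) exp(−SS/(2σ²)), so the posterior is Inverse-Gamma(α + n/2, β + SS/2) = Inverse-Gamma(10.5, 50.085).
The mode of Inverse-Gamma(a, b) is b/(a+1) = 50.085/11.5 ≈ 4.355.

σ̂²_MAP = 4.355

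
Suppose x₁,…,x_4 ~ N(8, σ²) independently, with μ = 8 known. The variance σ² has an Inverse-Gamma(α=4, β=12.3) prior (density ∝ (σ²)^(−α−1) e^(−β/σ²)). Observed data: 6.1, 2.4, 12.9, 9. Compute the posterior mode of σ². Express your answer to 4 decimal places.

σ̂²_MAP = 6.0414

Sum of squared deviations about the known mean: SS = (6.1−8)² + (2.4−8)² + (12.9−8)² + (9−8)² = 59.98.
The Normal likelihood contributes (σ²)^(−n/2) exp(−SS/(2σ²)), so the posterior is Inverse-Gamma(α + n/2, β + SS/2) = Inverse-Gamma(6, 42.29).
The mode of Inverse-Gamma(a, b) is b/(a+1) = 42.29/7 ≈ 6.0414.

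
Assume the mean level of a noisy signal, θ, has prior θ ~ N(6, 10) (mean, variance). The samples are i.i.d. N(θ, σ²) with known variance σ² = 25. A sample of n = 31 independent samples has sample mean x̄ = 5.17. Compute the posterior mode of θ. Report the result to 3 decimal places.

n = 31, x̄ = 5.17.
For a Normal prior and Normal likelihood with known variance, the posterior is Normal; its mode equals its mean, the precision-weighted average.
Prior precision 1/σ₀² = 1/10 = 0.1; data precision n/σ² = 31/25 = 1.24.
θ̂ = (0.1·6 + 1.24·5.17) / (0.1 + 1.24) = 7.0108/1.34 = 17527/3350 ≈ 5.232.

θ̂_MAP = 5.232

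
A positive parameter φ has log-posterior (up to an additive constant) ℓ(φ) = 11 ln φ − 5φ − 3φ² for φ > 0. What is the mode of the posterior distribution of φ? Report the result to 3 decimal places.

ℓ'(φ) = 11/φ − 5 − 6φ. Setting this to zero and multiplying by φ: 6φ² + 5φ − 11 = 0.
φ = (−5 + √(5² + 4·6·11)) / (2·6) = (−5 + √289) / 12 = (−5 + 17)/12 = 1.
ℓ''(φ) = −11/φ² − 6 < 0, confirming a maximum.

φ̂_MAP = 1.000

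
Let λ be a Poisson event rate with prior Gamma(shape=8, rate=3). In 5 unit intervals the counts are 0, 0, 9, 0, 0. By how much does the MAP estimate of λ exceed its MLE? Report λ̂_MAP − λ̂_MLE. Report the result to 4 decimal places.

MAP − MLE = 0.2000

Σxᵢ = 9. Posterior is Gamma(17, 8); MAP = (17−1)/8 = 16/8 ≈ 2.00000.
MLE = x̄ = 9/5 ≈ 1.80000.
Difference = 16/8 − 9/5 = 1/5 ≈ 0.2000.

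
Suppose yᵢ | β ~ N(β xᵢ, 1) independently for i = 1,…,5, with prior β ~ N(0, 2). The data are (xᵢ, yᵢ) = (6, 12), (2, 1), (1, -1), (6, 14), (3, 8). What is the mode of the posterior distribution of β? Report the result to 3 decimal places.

β̂_MAP = 2.092

log p(β | y) = −Σ(yᵢ − βxᵢ)²/(2·1) − β²/(2·2) + const.
Setting the derivative to zero: Σxᵢ(yᵢ − βxᵢ)/1 − β/2 = 0, so β = Σxᵢyᵢ / (Σxᵢ² + σ²/τ²).
Σxᵢyᵢ = 6·12 + 2·1 + 1·(-1) + 6·14 + 3·8 = 181; Σxᵢ² = 86; σ²/τ² = 0.5.
β̂_MAP = 181 / (86 + 0.5) = 181/86.5 ≈ 2.092.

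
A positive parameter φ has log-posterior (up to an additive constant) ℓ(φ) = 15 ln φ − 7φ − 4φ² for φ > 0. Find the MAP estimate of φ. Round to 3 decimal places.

φ̂_MAP = 1.000

ℓ'(φ) = 15/φ − 7 − 8φ. Setting this to zero and multiplying by φ: 8φ² + 7φ − 15 = 0.
φ = (−7 + √(7² + 4·8·15)) / (2·8) = (−7 + √529) / 16 = (−7 + 23)/16 = 1.
ℓ''(φ) = −15/φ² − 8 < 0, confirming a maximum.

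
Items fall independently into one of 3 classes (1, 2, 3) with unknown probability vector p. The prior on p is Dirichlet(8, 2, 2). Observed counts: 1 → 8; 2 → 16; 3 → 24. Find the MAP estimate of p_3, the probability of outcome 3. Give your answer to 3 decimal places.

MAP estimate: 0.439

The posterior is Dirichlet(αᵢ + nᵢ) = Dirichlet(16, 18, 26).
For a Dirichlet(a₁,…,a_K) with all aᵢ > 1, the mode has j-th component (aⱼ − 1)/(Σaᵢ − K).
Here Σaᵢ = 60 and K = 3, so p_3 = (26 − 1)/(60 − 3) = 25/57 ≈ 0.439.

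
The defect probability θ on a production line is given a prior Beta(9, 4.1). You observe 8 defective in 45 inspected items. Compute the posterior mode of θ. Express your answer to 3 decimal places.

θ̂_MAP = 0.285

Prior: Beta(9, 4.1).
Data: 8 successes in 45 trials. The binomial likelihood contributes θ^8(1−θ)^37, so the posterior is Beta(9+8, 4.1+37) = Beta(17, 41.1).
For Beta(a, b) with a, b > 1 the mode is (a−1)/(a+b−2) = 16/56.1 ≈ 0.285.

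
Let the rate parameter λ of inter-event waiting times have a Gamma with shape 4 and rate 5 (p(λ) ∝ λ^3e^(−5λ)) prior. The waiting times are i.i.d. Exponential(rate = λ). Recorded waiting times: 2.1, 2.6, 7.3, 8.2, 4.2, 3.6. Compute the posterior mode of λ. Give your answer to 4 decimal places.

λ̂_MAP = 0.2727

The Exponential(rate=λ) likelihood is ∝ λ^n e^(−λΣtᵢ). Here n = 6 and Σtᵢ = 2.1 + 2.6 + 7.3 + 8.2 + 4.2 + 3.6 = 28.
Posterior ∝ λ^3e^(−5λ) · λ^6e^(−28λ) = λ^9e^(−33λ), i.e. Gamma(10, 33).
Mode = (a−1)/b = 9/33 ≈ 0.2727.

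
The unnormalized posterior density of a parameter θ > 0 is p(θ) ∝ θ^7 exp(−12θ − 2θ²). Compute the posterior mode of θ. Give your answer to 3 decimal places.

ℓ'(θ) = 7/θ − 12 − 4θ. Setting this to zero and multiplying by θ: 4θ² + 12θ − 7 = 0.
θ = (−12 + √(12² + 4·4·7)) / (2·4) = (−12 + √256) / 8 = (−12 + 16)/8 = 1/2.
ℓ''(θ) = −7/θ² − 4 < 0, confirming a maximum.

θ̂_MAP = 0.500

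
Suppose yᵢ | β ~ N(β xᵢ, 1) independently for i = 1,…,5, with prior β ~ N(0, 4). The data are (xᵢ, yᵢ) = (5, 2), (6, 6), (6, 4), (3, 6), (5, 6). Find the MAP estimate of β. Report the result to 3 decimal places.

log p(β | y) = −Σ(yᵢ − βxᵢ)²/(2·1) − β²/(2·4) + const.
Setting the derivative to zero: Σxᵢ(yᵢ − βxᵢ)/1 − β/4 = 0, so β = Σxᵢyᵢ / (Σxᵢ² + σ²/τ²).
Σxᵢyᵢ = 5·2 + 6·6 + 6·4 + 3·6 + 5·6 = 118; Σxᵢ² = 131; σ²/τ² = 0.25.
β̂_MAP = 118 / (131 + 0.25) = 118/131.25 ≈ 0.899.

β̂_MAP = 0.899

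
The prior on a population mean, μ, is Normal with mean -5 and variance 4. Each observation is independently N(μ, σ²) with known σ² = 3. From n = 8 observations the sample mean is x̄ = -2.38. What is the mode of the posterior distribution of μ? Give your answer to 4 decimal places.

μ̂_MAP = -2.6046

n = 8, x̄ = -2.38.
For a Normal prior and Normal likelihood with known variance, the posterior is Normal; its mode equals its mean, the precision-weighted average.
Prior precision 1/σ₀² = 1/4 = 0.25; data precision n/σ² = 8/3.
μ̂ = (0.25·(-5) + (8/3)·(-2.38)) / (0.25 + 8/3) = (-2279/300)/(35/12) = -2279/875 ≈ -2.6046.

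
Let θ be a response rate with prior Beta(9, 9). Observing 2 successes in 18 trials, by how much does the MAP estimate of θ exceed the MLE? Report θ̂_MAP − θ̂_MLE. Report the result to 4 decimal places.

Posterior is Beta(11, 25); MAP = (11−1)/(36−2) = 10/34 ≈ 0.29412.
MLE ignores the prior: θ̂_MLE = k/n = 2/18 ≈ 0.11111.
Difference = 10/34 − 2/18 = 28/153 ≈ 0.1830.

MAP − MLE = 0.1830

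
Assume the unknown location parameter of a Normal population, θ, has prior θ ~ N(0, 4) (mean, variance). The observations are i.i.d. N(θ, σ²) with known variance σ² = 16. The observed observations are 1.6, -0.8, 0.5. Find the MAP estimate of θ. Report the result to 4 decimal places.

θ̂_MAP = 0.1857

n = 3; x̄ = (1.6 + (-0.8) + 0.5)/3 = 1.3/3 = 13/30 ≈ 0.4333.
For a Normal prior and Normal likelihood with known variance, the posterior is Normal; its mode equals its mean, the precision-weighted average.
Prior precision 1/σ₀² = 1/4 = 0.25; data precision n/σ² = 3/16 = 0.1875.
θ̂ = (0.25·0 + 0.1875·(13/30)) / (0.25 + 0.1875) = 0.08125/0.4375 = 13/70 ≈ 0.1857.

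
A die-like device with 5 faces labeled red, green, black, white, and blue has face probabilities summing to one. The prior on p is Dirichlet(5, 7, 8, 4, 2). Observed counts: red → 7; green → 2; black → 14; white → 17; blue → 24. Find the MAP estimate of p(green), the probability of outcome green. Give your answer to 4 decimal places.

The posterior is Dirichlet(αᵢ + nᵢ) = Dirichlet(12, 9, 22, 21, 26).
For a Dirichlet(a₁,…,a_K) with all aᵢ > 1, the mode has j-th component (aⱼ − 1)/(Σaᵢ − K).
Here Σaᵢ = 90 and K = 5, so p(green) = (9 − 1)/(90 − 5) = 8/85 ≈ 0.0941.

MAP estimate of p(green) = 0.0941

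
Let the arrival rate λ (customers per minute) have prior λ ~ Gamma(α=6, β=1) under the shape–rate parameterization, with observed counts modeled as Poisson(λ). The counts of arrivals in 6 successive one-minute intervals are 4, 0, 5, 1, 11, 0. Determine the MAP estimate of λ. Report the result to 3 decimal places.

Σxᵢ = 4+0+5+1+11+0 = 21, with n = 6.
Posterior ∝ λ^5e^(−1λ) · λ^21e^(−6λ) = λ^26e^(−7λ), i.e. Gamma(shape=27, rate=7).
The mode of a Gamma(a, b) with a ≥ 1 (shape–rate) is (a−1)/b = 26/7 ≈ 3.714.

λ̂_MAP = 3.714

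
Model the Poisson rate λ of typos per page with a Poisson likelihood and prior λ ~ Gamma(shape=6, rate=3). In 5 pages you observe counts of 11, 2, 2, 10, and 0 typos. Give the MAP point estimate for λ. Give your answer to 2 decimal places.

Σxᵢ = 11+2+2+10+0 = 25, with n = 5.
Posterior ∝ λ^5e^(−3λ) · λ^25e^(−5λ) = λ^30e^(−8λ), i.e. Gamma(shape=31, rate=8).
The mode of a Gamma(a, b) with a ≥ 1 (shape–rate) is (a−1)/b = 30/8 ≈ 3.75.

λ̂_MAP = 3.75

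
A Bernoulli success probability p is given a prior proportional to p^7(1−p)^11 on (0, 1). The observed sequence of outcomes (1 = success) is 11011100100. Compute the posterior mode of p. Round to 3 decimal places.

The prior density ∝ p^7(1−p)^11 is the kernel of Beta(8, 12).
Data: 6 successes in 11 trials (from the sequence). The binomial likelihood contributes p^6(1−p)^5, so the posterior is Beta(8+6, 12+5) = Beta(14, 17).
For Beta(a, b) with a, b > 1 the mode is (a−1)/(a+b−2) = 13/29 ≈ 0.448.

p̂_MAP = 0.448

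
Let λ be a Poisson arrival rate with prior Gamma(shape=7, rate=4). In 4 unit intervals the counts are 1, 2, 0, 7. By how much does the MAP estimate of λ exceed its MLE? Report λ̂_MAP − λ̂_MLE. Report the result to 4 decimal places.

MAP − MLE = -0.5000

Σxᵢ = 10. Posterior is Gamma(17, 8); MAP = (17−1)/8 = 16/8 ≈ 2.00000.
MLE = x̄ = 10/4 ≈ 2.50000.
Difference = 16/8 − 10/4 = -1/2 ≈ -0.5000.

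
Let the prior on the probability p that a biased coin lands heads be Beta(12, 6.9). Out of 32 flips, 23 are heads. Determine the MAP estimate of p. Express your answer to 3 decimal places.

p̂_MAP = 0.695

Prior: Beta(12, 6.9).
Data: 23 successes in 32 trials. The binomial likelihood contributes p^23(1−p)^9, so the posterior is Beta(12+23, 6.9+9) = Beta(35, 15.9).
For Beta(a, b) with a, b > 1 the mode is (a−1)/(a+b−2) = 34/48.9 ≈ 0.695.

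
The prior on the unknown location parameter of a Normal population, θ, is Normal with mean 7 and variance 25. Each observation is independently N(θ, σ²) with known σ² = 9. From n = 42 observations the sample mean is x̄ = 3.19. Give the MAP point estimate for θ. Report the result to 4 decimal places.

n = 42, x̄ = 3.19.
For a Normal prior and Normal likelihood with known variance, the posterior is Normal; its mode equals its mean, the precision-weighted average.
Prior precision 1/σ₀² = 1/25 = 0.04; data precision n/σ² = 42/9 = 14/3.
θ̂ = (0.04·7 + (14/3)·3.19) / (0.04 + 14/3) = (91/6)/(353/75) = 2275/706 ≈ 3.2224.

θ̂_MAP = 3.2224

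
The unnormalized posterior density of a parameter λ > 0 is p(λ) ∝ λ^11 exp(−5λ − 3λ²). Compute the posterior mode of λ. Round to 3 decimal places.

ℓ'(λ) = 11/λ − 5 − 6λ. Setting this to zero and multiplying by λ: 6λ² + 5λ − 11 = 0.
λ = (−5 + √(5² + 4·6·11)) / (2·6) = (−5 + √289) / 12 = (−5 + 17)/12 = 1.
ℓ''(λ) = −11/λ² − 6 < 0, confirming a maximum.

λ̂_MAP = 1.000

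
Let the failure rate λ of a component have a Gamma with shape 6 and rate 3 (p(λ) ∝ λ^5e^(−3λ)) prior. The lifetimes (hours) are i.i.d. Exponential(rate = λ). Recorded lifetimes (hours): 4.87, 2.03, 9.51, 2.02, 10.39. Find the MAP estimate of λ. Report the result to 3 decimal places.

The Exponential(rate=λ) likelihood is ∝ λ^n e^(−λΣtᵢ). Here n = 5 and Σtᵢ = 4.87 + 2.03 + 9.51 + 2.02 + 10.39 = 28.82.
Posterior ∝ λ^5e^(−3λ) · λ^5e^(−28.82λ) = λ^10e^(−31.82λ), i.e. Gamma(11, 31.82).
Mode = (a−1)/b = 10/31.82 ≈ 0.314.

λ̂_MAP = 0.314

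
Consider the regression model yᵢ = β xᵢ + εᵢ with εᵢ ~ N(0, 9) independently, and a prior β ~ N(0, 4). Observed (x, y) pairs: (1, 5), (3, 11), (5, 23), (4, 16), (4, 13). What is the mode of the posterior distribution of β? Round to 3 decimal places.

log p(β | y) = −Σ(yᵢ − βxᵢ)²/(2·9) − β²/(2·4) + const.
Setting the derivative to zero: Σxᵢ(yᵢ − βxᵢ)/9 − β/4 = 0, so β = Σxᵢyᵢ / (Σxᵢ² + σ²/τ²).
Σxᵢyᵢ = 1·5 + 3·11 + 5·23 + 4·16 + 4·13 = 269; Σxᵢ² = 67; σ²/τ² = 2.25.
β̂_MAP = 269 / (67 + 2.25) = 269/69.25 ≈ 3.884.

β̂_MAP = 3.884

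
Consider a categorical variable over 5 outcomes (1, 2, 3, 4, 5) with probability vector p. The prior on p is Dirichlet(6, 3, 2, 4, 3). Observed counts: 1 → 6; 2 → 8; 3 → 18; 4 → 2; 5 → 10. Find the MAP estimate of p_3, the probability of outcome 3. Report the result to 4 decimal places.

The posterior is Dirichlet(αᵢ + nᵢ) = Dirichlet(12, 11, 20, 6, 13).
For a Dirichlet(a₁,…,a_K) with all aᵢ > 1, the mode has j-th component (aⱼ − 1)/(Σaᵢ − K).
Here Σaᵢ = 62 and K = 5, so p_3 = (20 − 1)/(62 − 5) = 19/57 ≈ 0.3333.

MAP estimate: 0.3333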